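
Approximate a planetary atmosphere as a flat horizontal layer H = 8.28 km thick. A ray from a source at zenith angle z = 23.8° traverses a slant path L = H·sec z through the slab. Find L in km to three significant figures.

9.05 km

sec z = 1/cos 23.8° = 1.0929.
L = 8.28 × 1.0929 = 9.050 km.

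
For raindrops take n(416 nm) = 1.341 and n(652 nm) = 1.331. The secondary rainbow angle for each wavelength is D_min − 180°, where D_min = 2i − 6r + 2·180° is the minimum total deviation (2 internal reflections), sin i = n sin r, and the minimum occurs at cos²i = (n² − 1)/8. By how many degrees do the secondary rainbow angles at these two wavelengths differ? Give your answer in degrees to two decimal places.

At 416 nm (n = 1.341): cos²i = 0.09979 → i = 71.586°, r = 45.034°, D_min = 232.966°, rainbow angle = 52.966°.
At 652 nm (n = 1.331): cos²i = 0.09645 → i = 71.907°, r = 45.575°, D_min = 230.365°, rainbow angle = 50.365°.
Angular width = |52.966° − 50.365°| = 2.601°.

2.60°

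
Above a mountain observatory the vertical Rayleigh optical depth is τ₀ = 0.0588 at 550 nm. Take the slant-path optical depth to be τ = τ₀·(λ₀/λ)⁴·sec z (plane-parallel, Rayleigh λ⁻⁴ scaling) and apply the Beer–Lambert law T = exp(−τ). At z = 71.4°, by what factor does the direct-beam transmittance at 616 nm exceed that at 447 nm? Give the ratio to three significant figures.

1.36

Airmass: sec 71.4° = 3.1352.
τ(616 nm) = 0.0588 × (550/616)⁴ × 3.1352 = 0.0588 × 0.6355 × 3.1352 = 0.1172.
τ(447 nm) = 0.0588 × (550/447)⁴ × 3.1352 = 0.0588 × 2.2920 × 3.1352 = 0.4225.
T(616)/T(447) = exp(τ_B − τ_A) = exp(0.3054) = 1.3571.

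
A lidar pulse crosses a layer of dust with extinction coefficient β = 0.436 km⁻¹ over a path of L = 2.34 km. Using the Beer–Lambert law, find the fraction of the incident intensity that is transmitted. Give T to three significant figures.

τ = β·L = 0.436 × 2.34 = 1.0202.
T = exp(−1.0202) = 0.3605.

0.361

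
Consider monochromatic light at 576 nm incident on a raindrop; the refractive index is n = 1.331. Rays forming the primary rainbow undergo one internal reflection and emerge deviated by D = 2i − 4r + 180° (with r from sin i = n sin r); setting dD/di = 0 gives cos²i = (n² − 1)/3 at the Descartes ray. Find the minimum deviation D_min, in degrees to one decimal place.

137.6°

cos²i = (1.77156 − 1)/3 = 0.25719; i = arccos(0.50714) = 59.527°.
sin r = sin 59.527°/1.331 = 0.64753; r = 40.356°.
D_min = 2·59.527° − 4·40.356° + 180° = 137.630°.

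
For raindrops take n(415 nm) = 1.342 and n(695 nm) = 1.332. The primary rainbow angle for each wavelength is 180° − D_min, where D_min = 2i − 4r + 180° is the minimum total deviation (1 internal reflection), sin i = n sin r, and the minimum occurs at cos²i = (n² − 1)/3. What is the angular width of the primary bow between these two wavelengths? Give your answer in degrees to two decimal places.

At 415 nm (n = 1.342): cos²i = 0.26699 → i = 58.888°, r = 39.641°, D_min = 139.213°, rainbow angle = 40.787°.
At 695 nm (n = 1.332): cos²i = 0.25807 → i = 59.469°, r = 40.290°, D_min = 137.776°, rainbow angle = 42.224°.
Angular width = |40.787° − 42.224°| = 1.437°.

1.44°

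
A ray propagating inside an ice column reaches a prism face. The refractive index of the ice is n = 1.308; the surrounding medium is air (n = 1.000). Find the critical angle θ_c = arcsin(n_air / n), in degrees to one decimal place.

sin θ_c = n_air / n = 1.000 / 1.308 = 0.7645.
θ_c = arcsin(0.7645) = 49.86°.

49.9°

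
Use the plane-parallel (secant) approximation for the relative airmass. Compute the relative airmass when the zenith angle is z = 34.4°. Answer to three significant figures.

X = sec z = 1/cos 34.4° = 1/0.8251 = 1.2120.

1.21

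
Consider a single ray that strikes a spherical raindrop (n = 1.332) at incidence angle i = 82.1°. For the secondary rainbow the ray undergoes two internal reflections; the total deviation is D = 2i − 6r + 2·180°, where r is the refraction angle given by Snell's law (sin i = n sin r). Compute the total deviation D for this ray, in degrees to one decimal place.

sin r = sin 82.1° / 1.332 = 0.9905/1.332 = 0.7436; r = 48.04°.
D = 2·82.1° − 6·48.04° + 2·180° = 164.20° − 288.25° + 360° = 235.95°.

236.0°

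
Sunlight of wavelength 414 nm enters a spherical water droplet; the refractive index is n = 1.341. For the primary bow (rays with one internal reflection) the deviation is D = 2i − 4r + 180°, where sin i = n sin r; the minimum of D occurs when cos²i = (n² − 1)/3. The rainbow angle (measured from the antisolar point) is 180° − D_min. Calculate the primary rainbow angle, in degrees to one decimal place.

cos²i = (1.79828 − 1)/3 = 0.26609; i = arccos(0.51584) = 58.946°.
sin r = sin 58.946°/1.341 = 0.63884; r = 39.705°.
D_min = 2·58.946° − 4·39.705° + 180° = 139.071°.
Rainbow angle = 180° − D_min = 40.929°.

40.9°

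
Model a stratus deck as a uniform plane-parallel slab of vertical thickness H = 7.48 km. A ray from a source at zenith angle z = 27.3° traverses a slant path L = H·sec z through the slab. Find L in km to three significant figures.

8.42 km

sec z = 1/cos 27.3° = 1.1253.
L = 7.48 × 1.1253 = 8.418 km.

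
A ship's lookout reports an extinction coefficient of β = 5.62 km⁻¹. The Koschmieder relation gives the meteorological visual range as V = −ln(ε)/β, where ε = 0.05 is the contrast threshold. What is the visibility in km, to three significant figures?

0.533 km

V = −ln(0.05) / 5.62 = 2.996 / 5.62 = 0.5330 km.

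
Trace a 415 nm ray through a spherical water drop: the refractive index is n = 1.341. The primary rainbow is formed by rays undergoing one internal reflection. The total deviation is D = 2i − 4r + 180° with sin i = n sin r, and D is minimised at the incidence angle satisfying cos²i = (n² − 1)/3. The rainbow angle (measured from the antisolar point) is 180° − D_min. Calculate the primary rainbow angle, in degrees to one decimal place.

40.9°

cos²i = (1.79828 − 1)/3 = 0.26609; i = arccos(0.51584) = 58.946°.
sin r = sin 58.946°/1.341 = 0.63884; r = 39.705°.
D_min = 2·58.946° − 4·39.705° + 180° = 139.071°.
Rainbow angle = 180° − D_min = 40.929°.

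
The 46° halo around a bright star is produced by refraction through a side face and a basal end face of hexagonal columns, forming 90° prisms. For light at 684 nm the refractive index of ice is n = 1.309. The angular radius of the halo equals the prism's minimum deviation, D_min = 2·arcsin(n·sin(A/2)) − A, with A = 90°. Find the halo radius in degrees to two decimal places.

n·sin(A/2) = 1.309 × sin 45° = 1.309 × 0.7071 = 0.9256.
D_min = 2·arcsin(0.9256) − 90° = 2 × 67.759° − 90° = 45.519°.

45.52°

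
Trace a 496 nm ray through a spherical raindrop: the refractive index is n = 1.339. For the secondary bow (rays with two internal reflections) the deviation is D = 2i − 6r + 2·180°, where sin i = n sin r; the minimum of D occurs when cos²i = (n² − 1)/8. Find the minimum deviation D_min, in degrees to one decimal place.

cos²i = (1.79292 − 1)/8 = 0.09912; i = arccos(0.31483) = 71.650°.
sin r = sin 71.650°/1.339 = 0.70885; r = 45.141°.
D_min = 2·71.650° − 6·45.141° + 360° = 232.451°.

232.5°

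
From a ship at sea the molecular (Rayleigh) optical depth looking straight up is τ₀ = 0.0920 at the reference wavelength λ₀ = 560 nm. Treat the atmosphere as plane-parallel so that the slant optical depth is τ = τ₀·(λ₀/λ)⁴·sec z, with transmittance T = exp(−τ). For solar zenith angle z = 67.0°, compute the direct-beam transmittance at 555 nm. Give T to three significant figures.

0.783

sec 67.0° = 2.5593.
τ = 0.0920 × (560/555)⁴ × 2.5593 = 0.0920 × 1.0365 × 2.5593 = 0.2441.
T = exp(−0.2441) = 0.7834.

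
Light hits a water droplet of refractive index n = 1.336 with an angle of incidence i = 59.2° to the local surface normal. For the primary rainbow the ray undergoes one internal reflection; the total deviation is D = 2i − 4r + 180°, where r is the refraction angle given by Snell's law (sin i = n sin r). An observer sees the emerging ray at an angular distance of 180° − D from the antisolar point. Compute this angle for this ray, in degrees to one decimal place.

sin r = sin 59.2° / 1.336 = 0.8590/1.336 = 0.6429; r = 40.01°.
D = 2·59.2° − 4·40.01° + 180° = 118.40° − 160.04° + 180° = 138.36°.
Angle from antisolar point = 180° − D = 41.64°.

41.6°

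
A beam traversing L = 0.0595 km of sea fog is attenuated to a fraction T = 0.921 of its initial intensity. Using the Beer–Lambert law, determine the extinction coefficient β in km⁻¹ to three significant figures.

1.38 km⁻¹

Beer–Lambert: T = exp(−βL) ⇒ β = −ln(T)/L = −ln(0.921)/0.0595 = 0.0823/0.0595 = 1.383 km⁻¹.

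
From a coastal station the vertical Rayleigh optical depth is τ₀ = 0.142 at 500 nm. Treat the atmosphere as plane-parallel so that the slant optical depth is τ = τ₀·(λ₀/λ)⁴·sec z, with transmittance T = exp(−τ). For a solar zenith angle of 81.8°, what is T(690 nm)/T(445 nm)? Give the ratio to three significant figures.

3.71

Airmass: sec 81.8° = 7.0112.
τ(690 nm) = 0.142 × (500/690)⁴ × 7.0112 = 0.142 × 0.2757 × 7.0112 = 0.2745.
τ(445 nm) = 0.142 × (500/445)⁴ × 7.0112 = 0.142 × 1.5938 × 7.0112 = 1.5868.
T(690)/T(445) = exp(τ_B − τ_A) = exp(1.3123) = 3.7146.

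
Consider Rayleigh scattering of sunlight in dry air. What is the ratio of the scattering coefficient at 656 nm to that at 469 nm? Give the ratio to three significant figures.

0.261

Rayleigh scattering ∝ λ⁻⁴, so the ratio of coefficients is the inverse fourth power of the wavelength ratio.
σ(656)/σ(469) = (469/656)⁴ = (0.7149)⁴ = 0.2613.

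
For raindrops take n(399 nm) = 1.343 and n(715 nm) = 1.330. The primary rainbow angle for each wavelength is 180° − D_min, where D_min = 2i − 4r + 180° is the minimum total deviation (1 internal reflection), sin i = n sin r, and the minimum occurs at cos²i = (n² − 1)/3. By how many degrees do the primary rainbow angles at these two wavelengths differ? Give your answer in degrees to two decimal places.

1.87°

At 399 nm (n = 1.343): cos²i = 0.26788 → i = 58.830°, r = 39.577°, D_min = 139.354°, rainbow angle = 40.646°.
At 715 nm (n = 1.330): cos²i = 0.25630 → i = 59.585°, r = 40.422°, D_min = 137.484°, rainbow angle = 42.516°.
Angular width = |40.646° − 42.516°| = 1.871°.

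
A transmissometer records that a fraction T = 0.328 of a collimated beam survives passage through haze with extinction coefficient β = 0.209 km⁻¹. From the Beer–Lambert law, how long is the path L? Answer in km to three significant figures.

5.33 km

Beer–Lambert: T = exp(−βL) ⇒ L = −ln(T)/β = −ln(0.328)/0.209 = 1.1147/0.209 = 5.334 km.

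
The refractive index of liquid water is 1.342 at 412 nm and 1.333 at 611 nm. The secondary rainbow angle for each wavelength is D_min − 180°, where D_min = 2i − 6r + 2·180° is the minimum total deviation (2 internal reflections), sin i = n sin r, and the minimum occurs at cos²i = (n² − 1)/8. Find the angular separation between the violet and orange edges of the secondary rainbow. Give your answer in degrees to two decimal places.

At 412 nm (n = 1.342): cos²i = 0.10012 → i = 71.554°, r = 44.981°, D_min = 233.222°, rainbow angle = 53.222°.
At 611 nm (n = 1.333): cos²i = 0.09711 → i = 71.843°, r = 45.466°, D_min = 230.891°, rainbow angle = 50.891°.
Angular width = |53.222° − 50.891°| = 2.331°.

2.33°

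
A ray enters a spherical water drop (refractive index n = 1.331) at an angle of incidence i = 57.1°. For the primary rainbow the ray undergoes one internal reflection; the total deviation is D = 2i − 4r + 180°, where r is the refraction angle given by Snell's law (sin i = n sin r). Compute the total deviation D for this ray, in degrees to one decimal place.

sin r = sin 57.1° / 1.331 = 0.8396/1.331 = 0.6308; r = 39.11°.
D = 2·57.1° − 4·39.11° + 180° = 114.20° − 156.44° + 180° = 137.76°.

137.8°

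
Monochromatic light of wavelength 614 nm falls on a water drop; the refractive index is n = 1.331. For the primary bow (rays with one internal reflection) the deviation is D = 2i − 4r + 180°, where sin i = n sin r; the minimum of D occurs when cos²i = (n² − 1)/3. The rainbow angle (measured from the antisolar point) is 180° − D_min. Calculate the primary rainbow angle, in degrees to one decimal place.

42.4°

cos²i = (1.77156 − 1)/3 = 0.25719; i = arccos(0.50714) = 59.527°.
sin r = sin 59.527°/1.331 = 0.64753; r = 40.356°.
D_min = 2·59.527° − 4·40.356° + 180° = 137.630°.
Rainbow angle = 180° − D_min = 42.370°.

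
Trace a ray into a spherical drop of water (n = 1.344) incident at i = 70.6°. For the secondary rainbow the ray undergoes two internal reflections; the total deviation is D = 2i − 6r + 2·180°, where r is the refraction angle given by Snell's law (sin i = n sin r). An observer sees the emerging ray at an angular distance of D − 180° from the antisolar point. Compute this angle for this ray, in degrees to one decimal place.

53.8°

sin r = sin 70.6° / 1.344 = 0.9432/1.344 = 0.7018; r = 44.57°.
D = 2·70.6° − 6·44.57° + 2·180° = 141.20° − 267.43° + 360° = 233.77°.
Angle from antisolar point = D − 180° = 53.77°.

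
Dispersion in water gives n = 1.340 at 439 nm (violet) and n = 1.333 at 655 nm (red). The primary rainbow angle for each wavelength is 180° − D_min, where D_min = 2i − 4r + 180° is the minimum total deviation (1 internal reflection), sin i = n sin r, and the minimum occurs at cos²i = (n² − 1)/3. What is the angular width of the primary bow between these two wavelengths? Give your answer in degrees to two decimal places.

At 439 nm (n = 1.340): cos²i = 0.26520 → i = 59.004°, r = 39.770°, D_min = 138.929°, rainbow angle = 41.071°.
At 655 nm (n = 1.333): cos²i = 0.25896 → i = 59.410°, r = 40.225°, D_min = 137.922°, rainbow angle = 42.078°.
Angular width = |41.071° − 42.078°| = 1.007°.

1.01°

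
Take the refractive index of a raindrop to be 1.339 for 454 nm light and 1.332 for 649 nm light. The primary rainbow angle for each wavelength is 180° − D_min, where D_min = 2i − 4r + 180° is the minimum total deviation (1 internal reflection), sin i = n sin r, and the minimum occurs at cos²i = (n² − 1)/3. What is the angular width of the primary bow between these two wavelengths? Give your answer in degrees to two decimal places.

At 454 nm (n = 1.339): cos²i = 0.26431 → i = 59.062°, r = 39.834°, D_min = 138.786°, rainbow angle = 41.214°.
At 649 nm (n = 1.332): cos²i = 0.25807 → i = 59.469°, r = 40.290°, D_min = 137.776°, rainbow angle = 42.224°.
Angular width = |41.214° − 42.224°| = 1.010°.

1.01°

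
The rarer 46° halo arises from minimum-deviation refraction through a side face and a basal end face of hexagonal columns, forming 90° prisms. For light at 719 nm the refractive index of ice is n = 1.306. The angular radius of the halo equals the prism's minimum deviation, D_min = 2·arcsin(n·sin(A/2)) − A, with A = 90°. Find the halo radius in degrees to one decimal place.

n·sin(A/2) = 1.306 × sin 45° = 1.306 × 0.7071 = 0.9235.
D_min = 2·arcsin(0.9235) − 90° = 2 × 67.440° − 90° = 44.881°.

44.9°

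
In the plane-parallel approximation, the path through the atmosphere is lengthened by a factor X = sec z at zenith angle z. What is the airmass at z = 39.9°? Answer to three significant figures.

X = sec z = 1/cos 39.9° = 1/0.7672 = 1.3035.

1.30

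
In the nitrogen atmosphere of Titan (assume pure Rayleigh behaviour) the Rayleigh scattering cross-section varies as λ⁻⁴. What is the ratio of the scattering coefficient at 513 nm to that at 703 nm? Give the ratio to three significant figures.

Rayleigh scattering ∝ λ⁻⁴, so the ratio of coefficients is the inverse fourth power of the wavelength ratio.
σ(513)/σ(703) = (703/513)⁴ = (1.3704)⁴ = 3.527.

3.53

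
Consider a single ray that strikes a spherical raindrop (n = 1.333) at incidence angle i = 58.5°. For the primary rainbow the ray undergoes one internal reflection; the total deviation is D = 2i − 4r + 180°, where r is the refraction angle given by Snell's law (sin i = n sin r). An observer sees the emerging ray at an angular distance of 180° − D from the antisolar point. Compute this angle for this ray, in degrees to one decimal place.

sin r = sin 58.5° / 1.333 = 0.8526/1.333 = 0.6396; r = 39.76°.
D = 2·58.5° − 4·39.76° + 180° = 117.00° − 159.06° + 180° = 137.94°.
Angle from antisolar point = 180° − D = 42.06°.

42.1°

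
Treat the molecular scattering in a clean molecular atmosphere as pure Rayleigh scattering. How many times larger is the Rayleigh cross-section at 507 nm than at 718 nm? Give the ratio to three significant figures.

4.02

Rayleigh scattering ∝ λ⁻⁴, so the ratio of coefficients is the inverse fourth power of the wavelength ratio.
σ(507)/σ(718) = (718/507)⁴ = (1.4162)⁴ = 4.022.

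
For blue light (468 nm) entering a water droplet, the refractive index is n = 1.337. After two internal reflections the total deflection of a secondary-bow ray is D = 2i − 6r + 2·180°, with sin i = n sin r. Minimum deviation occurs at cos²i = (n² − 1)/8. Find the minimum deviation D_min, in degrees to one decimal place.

231.9°

cos²i = (1.78757 − 1)/8 = 0.09845; i = arccos(0.31376) = 71.714°.
sin r = sin 71.714°/1.337 = 0.71017; r = 45.249°.
D_min = 2·71.714° − 6·45.249° + 360° = 231.934°.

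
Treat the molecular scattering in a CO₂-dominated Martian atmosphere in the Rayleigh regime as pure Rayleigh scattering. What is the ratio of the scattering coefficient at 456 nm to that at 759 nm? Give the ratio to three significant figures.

7.68

Rayleigh scattering ∝ λ⁻⁴, so the ratio of coefficients is the inverse fourth power of the wavelength ratio.
σ(456)/σ(759) = (759/456)⁴ = (1.6645)⁴ = 7.676.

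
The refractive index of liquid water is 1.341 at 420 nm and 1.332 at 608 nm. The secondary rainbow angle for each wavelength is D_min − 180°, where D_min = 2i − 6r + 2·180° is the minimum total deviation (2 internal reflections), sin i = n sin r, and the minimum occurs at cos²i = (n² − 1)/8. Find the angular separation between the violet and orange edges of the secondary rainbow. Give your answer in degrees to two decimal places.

At 420 nm (n = 1.341): cos²i = 0.09979 → i = 71.586°, r = 45.034°, D_min = 232.966°, rainbow angle = 52.966°.
At 608 nm (n = 1.332): cos²i = 0.09678 → i = 71.875°, r = 45.520°, D_min = 230.628°, rainbow angle = 50.628°.
Angular width = |52.966° − 50.628°| = 2.337°.

2.34°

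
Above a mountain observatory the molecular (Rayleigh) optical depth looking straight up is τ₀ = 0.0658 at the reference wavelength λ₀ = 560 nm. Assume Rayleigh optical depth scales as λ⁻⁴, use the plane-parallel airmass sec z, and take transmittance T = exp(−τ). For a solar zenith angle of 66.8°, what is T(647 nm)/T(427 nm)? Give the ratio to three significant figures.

1.49

Airmass: sec 66.8° = 2.5384.
τ(647 nm) = 0.0658 × (560/647)⁴ × 2.5384 = 0.0658 × 0.5612 × 2.5384 = 0.0937.
τ(427 nm) = 0.0658 × (560/427)⁴ × 2.5384 = 0.0658 × 2.9583 × 2.5384 = 0.4941.
T(647)/T(427) = exp(τ_B − τ_A) = exp(0.4004) = 1.4924.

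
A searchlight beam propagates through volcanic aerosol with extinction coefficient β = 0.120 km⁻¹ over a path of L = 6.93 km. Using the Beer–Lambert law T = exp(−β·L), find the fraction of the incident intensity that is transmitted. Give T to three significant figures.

0.435

τ = β·L = 0.120 × 6.93 = 0.8316.
T = exp(−0.8316) = 0.4354.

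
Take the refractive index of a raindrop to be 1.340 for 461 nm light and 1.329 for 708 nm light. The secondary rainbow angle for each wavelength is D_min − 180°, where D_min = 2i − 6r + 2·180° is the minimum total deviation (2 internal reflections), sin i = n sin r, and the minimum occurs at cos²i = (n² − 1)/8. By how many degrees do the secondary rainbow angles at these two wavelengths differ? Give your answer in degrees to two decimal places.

2.87°

At 461 nm (n = 1.340): cos²i = 0.09945 → i = 71.618°, r = 45.088°, D_min = 232.709°, rainbow angle = 52.709°.
At 708 nm (n = 1.329): cos²i = 0.09578 → i = 71.972°, r = 45.685°, D_min = 229.837°, rainbow angle = 49.837°.
Angular width = |52.709° − 49.837°| = 2.872°.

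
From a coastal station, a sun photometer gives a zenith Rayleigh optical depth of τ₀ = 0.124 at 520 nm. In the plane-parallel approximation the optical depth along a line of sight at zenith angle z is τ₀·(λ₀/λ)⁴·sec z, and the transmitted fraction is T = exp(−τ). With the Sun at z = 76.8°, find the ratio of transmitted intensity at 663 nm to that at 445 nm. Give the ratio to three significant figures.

Airmass: sec 76.8° = 4.3792.
τ(663 nm) = 0.124 × (520/663)⁴ × 4.3792 = 0.124 × 0.3784 × 4.3792 = 0.2055.
τ(445 nm) = 0.124 × (520/445)⁴ × 4.3792 = 0.124 × 1.8645 × 4.3792 = 1.0125.
T(663)/T(445) = exp(τ_B − τ_A) = exp(0.8070) = 2.2412.

2.24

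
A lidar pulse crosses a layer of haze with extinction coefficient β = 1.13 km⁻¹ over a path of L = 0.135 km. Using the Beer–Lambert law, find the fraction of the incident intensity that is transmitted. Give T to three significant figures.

0.859

τ = β·L = 1.13 × 0.135 = 0.1525.
T = exp(−0.1525) = 0.8585.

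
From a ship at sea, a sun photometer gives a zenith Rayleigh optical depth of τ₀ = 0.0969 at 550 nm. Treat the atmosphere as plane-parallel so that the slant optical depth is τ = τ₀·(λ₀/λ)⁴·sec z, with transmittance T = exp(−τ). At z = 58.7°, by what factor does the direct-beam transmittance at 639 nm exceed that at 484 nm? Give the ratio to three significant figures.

1.23

Airmass: sec 58.7° = 1.9249.
τ(639 nm) = 0.0969 × (550/639)⁴ × 1.9249 = 0.0969 × 0.5488 × 1.9249 = 0.1024.
τ(484 nm) = 0.0969 × (550/484)⁴ × 1.9249 = 0.0969 × 1.6675 × 1.9249 = 0.3110.
T(639)/T(484) = exp(τ_B − τ_A) = exp(0.2087) = 1.2320.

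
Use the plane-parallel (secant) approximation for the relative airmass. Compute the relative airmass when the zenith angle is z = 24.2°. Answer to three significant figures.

X = sec z = 1/cos 24.2° = 1/0.9121 = 1.0963.

1.10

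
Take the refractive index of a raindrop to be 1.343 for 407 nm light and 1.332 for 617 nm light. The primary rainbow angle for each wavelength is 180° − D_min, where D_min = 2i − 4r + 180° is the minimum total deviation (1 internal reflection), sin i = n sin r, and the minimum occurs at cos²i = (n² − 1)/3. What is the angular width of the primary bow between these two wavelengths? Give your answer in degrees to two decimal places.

At 407 nm (n = 1.343): cos²i = 0.26788 → i = 58.830°, r = 39.577°, D_min = 139.354°, rainbow angle = 40.646°.
At 617 nm (n = 1.332): cos²i = 0.25807 → i = 59.469°, r = 40.290°, D_min = 137.776°, rainbow angle = 42.224°.
Angular width = |40.646° − 42.224°| = 1.578°.

1.58°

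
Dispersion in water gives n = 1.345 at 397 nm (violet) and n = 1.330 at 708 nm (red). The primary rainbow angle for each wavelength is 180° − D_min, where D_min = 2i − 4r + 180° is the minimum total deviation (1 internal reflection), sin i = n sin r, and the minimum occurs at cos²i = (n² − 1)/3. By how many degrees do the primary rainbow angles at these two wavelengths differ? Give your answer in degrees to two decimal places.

At 397 nm (n = 1.345): cos²i = 0.26967 → i = 58.715°, r = 39.448°, D_min = 139.635°, rainbow angle = 40.365°.
At 708 nm (n = 1.330): cos²i = 0.25630 → i = 59.585°, r = 40.422°, D_min = 137.484°, rainbow angle = 42.516°.
Angular width = |40.365° − 42.516°| = 2.152°.

2.15°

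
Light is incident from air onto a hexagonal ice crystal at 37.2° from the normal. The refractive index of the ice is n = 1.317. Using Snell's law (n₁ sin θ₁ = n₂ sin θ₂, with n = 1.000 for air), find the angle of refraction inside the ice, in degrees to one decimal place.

Snell: sin θ_r = sin θ_i / n = sin 37.2° / 1.317 = 0.6046 / 1.317 = 0.4591.
θ_r = arcsin(0.4591) = 27.33°.

27.3°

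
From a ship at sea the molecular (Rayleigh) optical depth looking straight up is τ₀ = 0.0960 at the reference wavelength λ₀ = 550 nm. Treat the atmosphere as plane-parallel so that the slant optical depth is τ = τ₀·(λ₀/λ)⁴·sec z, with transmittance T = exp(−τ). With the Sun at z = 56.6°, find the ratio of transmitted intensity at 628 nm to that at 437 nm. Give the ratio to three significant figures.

Airmass: sec 56.6° = 1.8166.
τ(628 nm) = 0.0960 × (550/628)⁴ × 1.8166 = 0.0960 × 0.5883 × 1.8166 = 0.1026.
τ(437 nm) = 0.0960 × (550/437)⁴ × 1.8166 = 0.0960 × 2.5091 × 1.8166 = 0.4376.
T(628)/T(437) = exp(τ_B − τ_A) = exp(0.3350) = 1.3979.

1.40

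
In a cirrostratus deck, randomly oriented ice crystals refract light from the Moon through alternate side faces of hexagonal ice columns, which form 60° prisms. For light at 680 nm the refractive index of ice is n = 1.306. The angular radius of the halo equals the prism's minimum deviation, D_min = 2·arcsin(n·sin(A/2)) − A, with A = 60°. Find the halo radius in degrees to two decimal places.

n·sin(A/2) = 1.306 × sin 30° = 1.306 × 0.5000 = 0.6530.
D_min = 2·arcsin(0.6530) − 60° = 2 × 40.768° − 60° = 21.536°.

21.54°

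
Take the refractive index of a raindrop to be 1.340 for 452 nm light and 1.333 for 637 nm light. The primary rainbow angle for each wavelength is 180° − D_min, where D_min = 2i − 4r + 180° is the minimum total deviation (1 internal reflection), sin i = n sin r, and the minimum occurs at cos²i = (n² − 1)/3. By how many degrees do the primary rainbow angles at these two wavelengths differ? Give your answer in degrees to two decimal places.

1.01°

At 452 nm (n = 1.340): cos²i = 0.26520 → i = 59.004°, r = 39.770°, D_min = 138.929°, rainbow angle = 41.071°.
At 637 nm (n = 1.333): cos²i = 0.25896 → i = 59.410°, r = 40.225°, D_min = 137.922°, rainbow angle = 42.078°.
Angular width = |41.071° − 42.078°| = 1.007°.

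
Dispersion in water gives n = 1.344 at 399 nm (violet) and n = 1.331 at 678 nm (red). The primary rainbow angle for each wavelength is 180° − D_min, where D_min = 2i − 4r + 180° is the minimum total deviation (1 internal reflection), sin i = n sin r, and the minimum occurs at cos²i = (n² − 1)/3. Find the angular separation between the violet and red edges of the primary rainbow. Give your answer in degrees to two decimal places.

1.86°

At 399 nm (n = 1.344): cos²i = 0.26878 → i = 58.772°, r = 39.512°, D_min = 139.495°, rainbow angle = 40.505°.
At 678 nm (n = 1.331): cos²i = 0.25719 → i = 59.527°, r = 40.356°, D_min = 137.630°, rainbow angle = 42.370°.
Angular width = |40.505° − 42.370°| = 1.865°.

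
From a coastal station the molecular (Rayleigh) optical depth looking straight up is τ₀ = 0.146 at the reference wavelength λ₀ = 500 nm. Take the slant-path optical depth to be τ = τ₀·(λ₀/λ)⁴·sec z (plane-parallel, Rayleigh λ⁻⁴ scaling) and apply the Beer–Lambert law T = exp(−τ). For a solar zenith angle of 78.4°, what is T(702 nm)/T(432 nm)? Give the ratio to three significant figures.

Airmass: sec 78.4° = 4.9732.
τ(702 nm) = 0.146 × (500/702)⁴ × 4.9732 = 0.146 × 0.2574 × 4.9732 = 0.1869.
τ(432 nm) = 0.146 × (500/432)⁴ × 4.9732 = 0.146 × 1.7945 × 4.9732 = 1.3030.
T(702)/T(432) = exp(τ_B − τ_A) = exp(1.1161) = 3.0529.

3.05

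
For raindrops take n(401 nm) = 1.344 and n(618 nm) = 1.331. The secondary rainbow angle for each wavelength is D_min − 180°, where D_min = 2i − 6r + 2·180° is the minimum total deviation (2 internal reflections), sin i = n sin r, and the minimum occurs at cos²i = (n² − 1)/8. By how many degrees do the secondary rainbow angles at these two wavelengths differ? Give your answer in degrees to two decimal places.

At 401 nm (n = 1.344): cos²i = 0.10079 → i = 71.490°, r = 44.874°, D_min = 233.733°, rainbow angle = 53.733°.
At 618 nm (n = 1.331): cos²i = 0.09645 → i = 71.907°, r = 45.575°, D_min = 230.365°, rainbow angle = 50.365°.
Angular width = |53.733° − 50.365°| = 3.368°.

3.37°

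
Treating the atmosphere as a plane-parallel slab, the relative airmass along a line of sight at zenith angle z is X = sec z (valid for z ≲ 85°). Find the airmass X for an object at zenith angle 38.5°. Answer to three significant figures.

1.28

X = sec z = 1/cos 38.5° = 1/0.7826 = 1.2778.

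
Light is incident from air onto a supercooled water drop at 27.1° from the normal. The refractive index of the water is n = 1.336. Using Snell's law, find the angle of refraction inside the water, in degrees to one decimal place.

Snell: sin θ_r = sin θ_i / n = sin 27.1° / 1.336 = 0.4555 / 1.336 = 0.3410.
θ_r = arcsin(0.3410) = 19.94°.

19.9°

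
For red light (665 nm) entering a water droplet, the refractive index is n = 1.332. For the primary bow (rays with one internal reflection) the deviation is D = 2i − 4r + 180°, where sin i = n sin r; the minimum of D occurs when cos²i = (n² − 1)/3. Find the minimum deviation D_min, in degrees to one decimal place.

cos²i = (1.77422 − 1)/3 = 0.25807; i = arccos(0.50801) = 59.469°.
sin r = sin 59.469°/1.332 = 0.64666; r = 40.290°.
D_min = 2·59.469° − 4·40.290° + 180° = 137.776°.

137.8°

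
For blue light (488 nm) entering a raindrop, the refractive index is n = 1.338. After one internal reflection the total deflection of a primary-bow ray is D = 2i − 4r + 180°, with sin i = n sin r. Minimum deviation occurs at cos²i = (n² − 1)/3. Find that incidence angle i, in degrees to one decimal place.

cos²i = (1.338² − 1)/3 = (1.79024 − 1)/3 = 0.26341.
cos i = 0.51324, so i = 59.120°.

59.1°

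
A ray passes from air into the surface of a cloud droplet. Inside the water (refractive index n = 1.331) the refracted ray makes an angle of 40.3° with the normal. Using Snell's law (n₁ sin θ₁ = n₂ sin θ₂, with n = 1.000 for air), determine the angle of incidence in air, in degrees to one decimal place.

Snell: sin θ_i = n · sin θ_r = 1.331 × sin 40.3° = 1.331 × 0.6468 = 0.8609.
θ_i = arcsin(0.8609) = 59.42°.

59.4°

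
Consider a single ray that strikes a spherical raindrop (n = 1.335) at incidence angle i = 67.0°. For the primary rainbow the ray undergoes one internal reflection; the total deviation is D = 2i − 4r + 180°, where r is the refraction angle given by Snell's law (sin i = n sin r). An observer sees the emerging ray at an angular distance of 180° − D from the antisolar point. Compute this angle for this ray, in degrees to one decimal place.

sin r = sin 67.0° / 1.335 = 0.9205/1.335 = 0.6895; r = 43.59°.
D = 2·67.0° − 4·43.59° + 180° = 134.00° − 174.37° + 180° = 139.63°.
Angle from antisolar point = 180° − D = 40.37°.

40.4°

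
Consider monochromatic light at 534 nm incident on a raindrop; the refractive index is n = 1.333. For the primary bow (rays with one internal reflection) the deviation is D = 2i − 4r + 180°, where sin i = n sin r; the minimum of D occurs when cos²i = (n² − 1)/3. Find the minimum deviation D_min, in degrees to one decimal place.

cos²i = (1.77689 − 1)/3 = 0.25896; i = arccos(0.50888) = 59.410°.
sin r = sin 59.410°/1.333 = 0.64579; r = 40.225°.
D_min = 2·59.410° − 4·40.225° + 180° = 137.922°.

137.9°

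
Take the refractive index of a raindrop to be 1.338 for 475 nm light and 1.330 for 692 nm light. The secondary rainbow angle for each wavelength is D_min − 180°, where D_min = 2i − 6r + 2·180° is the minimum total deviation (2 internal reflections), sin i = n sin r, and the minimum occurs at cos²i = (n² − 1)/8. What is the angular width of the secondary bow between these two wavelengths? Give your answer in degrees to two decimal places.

2.09°

At 475 nm (n = 1.338): cos²i = 0.09878 → i = 71.682°, r = 45.195°, D_min = 232.193°, rainbow angle = 52.193°.
At 692 nm (n = 1.330): cos²i = 0.09611 → i = 71.940°, r = 45.630°, D_min = 230.101°, rainbow angle = 50.101°.
Angular width = |52.193° − 50.101°| = 2.092°.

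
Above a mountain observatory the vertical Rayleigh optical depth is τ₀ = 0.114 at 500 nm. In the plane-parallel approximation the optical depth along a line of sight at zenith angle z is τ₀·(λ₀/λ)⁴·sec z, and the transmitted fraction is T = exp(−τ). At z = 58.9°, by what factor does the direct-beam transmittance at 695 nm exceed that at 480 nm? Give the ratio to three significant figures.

1.22

Airmass: sec 58.9° = 1.9360.
τ(695 nm) = 0.114 × (500/695)⁴ × 1.9360 = 0.114 × 0.2679 × 1.9360 = 0.0591.
τ(480 nm) = 0.114 × (500/480)⁴ × 1.9360 = 0.114 × 1.1774 × 1.9360 = 0.2598.
T(695)/T(480) = exp(τ_B − τ_A) = exp(0.2007) = 1.2223.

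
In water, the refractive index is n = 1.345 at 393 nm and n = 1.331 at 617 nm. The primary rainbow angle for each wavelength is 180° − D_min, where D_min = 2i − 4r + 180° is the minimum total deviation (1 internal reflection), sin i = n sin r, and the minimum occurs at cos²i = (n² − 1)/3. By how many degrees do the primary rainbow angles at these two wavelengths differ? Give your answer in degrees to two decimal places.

At 393 nm (n = 1.345): cos²i = 0.26967 → i = 58.715°, r = 39.448°, D_min = 139.635°, rainbow angle = 40.365°.
At 617 nm (n = 1.331): cos²i = 0.25719 → i = 59.527°, r = 40.356°, D_min = 137.630°, rainbow angle = 42.370°.
Angular width = |40.365° − 42.370°| = 2.005°.

2.01°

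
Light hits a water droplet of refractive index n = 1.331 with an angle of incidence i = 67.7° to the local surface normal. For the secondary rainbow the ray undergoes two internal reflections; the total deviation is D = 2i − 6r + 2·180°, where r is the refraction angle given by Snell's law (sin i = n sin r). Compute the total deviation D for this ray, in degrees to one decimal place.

sin r = sin 67.7° / 1.331 = 0.9252/1.331 = 0.6951; r = 44.04°.
D = 2·67.7° − 6·44.04° + 2·180° = 135.40° − 264.22° + 360° = 231.18°.

231.2°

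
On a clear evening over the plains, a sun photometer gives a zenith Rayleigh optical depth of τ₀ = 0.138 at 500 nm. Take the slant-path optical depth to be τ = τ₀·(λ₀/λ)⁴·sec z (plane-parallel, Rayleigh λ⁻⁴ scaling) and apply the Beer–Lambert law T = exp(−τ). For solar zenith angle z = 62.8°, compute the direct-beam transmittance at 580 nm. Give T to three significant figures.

sec 62.8° = 2.1877.
τ = 0.138 × (500/580)⁴ × 2.1877 = 0.138 × 0.5523 × 2.1877 = 0.1667.
T = exp(−0.1667) = 0.8464.

0.846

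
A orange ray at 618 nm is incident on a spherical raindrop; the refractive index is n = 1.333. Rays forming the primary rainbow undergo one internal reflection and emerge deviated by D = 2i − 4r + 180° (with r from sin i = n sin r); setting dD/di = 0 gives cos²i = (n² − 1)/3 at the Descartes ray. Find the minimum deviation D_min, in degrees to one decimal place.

137.9°

cos²i = (1.77689 − 1)/3 = 0.25896; i = arccos(0.50888) = 59.410°.
sin r = sin 59.410°/1.333 = 0.64579; r = 40.225°.
D_min = 2·59.410° − 4·40.225° + 180° = 137.922°.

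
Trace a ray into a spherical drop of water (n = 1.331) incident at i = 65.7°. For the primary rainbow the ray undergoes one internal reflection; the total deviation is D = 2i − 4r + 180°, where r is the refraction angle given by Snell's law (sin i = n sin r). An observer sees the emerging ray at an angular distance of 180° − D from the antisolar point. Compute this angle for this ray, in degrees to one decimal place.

sin r = sin 65.7° / 1.331 = 0.9114/1.331 = 0.6848; r = 43.22°.
D = 2·65.7° − 4·43.22° + 180° = 131.40° − 172.86° + 180° = 138.54°.
Angle from antisolar point = 180° − D = 41.46°.

41.5°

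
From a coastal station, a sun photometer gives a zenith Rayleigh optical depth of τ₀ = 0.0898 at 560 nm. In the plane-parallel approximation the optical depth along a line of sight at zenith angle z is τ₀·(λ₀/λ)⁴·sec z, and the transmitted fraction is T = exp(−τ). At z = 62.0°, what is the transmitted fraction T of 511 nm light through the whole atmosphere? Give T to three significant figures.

sec 62.0° = 2.1301.
τ = 0.0898 × (560/511)⁴ × 2.1301 = 0.0898 × 1.4423 × 2.1301 = 0.2759.
T = exp(−0.2759) = 0.7589.

0.759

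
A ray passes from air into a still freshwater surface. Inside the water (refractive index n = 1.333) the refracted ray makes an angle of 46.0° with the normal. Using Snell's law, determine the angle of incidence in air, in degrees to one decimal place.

73.5°

Snell: sin θ_i = n · sin θ_r = 1.333 × sin 46.0° = 1.333 × 0.7193 = 0.9589.
θ_i = arcsin(0.9589) = 73.51°.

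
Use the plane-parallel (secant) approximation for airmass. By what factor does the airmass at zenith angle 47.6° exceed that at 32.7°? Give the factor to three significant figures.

X(47.6°)/X(32.7°) = sec 47.6° / sec 32.7° = cos 32.7° / cos 47.6° = 0.8415/0.6743 = 1.2480.

1.25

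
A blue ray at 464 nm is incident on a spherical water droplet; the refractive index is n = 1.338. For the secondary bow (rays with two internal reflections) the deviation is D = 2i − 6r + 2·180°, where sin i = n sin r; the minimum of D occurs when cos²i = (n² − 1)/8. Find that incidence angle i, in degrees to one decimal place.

cos²i = (1.338² − 1)/8 = (1.79024 − 1)/8 = 0.09878.
cos i = 0.31429, so i = 71.682°.

71.7°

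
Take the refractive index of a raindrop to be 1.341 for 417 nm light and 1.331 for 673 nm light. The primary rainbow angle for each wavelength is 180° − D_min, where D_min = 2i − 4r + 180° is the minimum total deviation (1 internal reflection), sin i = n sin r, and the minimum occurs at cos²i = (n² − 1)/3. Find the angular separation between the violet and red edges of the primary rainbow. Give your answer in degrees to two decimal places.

1.44°

At 417 nm (n = 1.341): cos²i = 0.26609 → i = 58.946°, r = 39.705°, D_min = 139.071°, rainbow angle = 40.929°.
At 673 nm (n = 1.331): cos²i = 0.25719 → i = 59.527°, r = 40.356°, D_min = 137.630°, rainbow angle = 42.370°.
Angular width = |40.929° − 42.370°| = 1.441°.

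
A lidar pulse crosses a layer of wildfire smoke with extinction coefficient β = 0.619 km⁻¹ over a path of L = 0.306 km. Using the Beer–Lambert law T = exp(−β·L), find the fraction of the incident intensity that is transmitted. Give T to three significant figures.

τ = β·L = 0.619 × 0.306 = 0.1894.
T = exp(−0.1894) = 0.8274.

0.827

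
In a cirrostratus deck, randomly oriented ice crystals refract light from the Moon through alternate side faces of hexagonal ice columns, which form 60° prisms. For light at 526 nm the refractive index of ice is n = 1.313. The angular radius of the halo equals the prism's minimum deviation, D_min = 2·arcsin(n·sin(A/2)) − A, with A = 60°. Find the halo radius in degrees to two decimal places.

22.07°

n·sin(A/2) = 1.313 × sin 30° = 1.313 × 0.5000 = 0.6565.
D_min = 2·arcsin(0.6565) − 60° = 2 × 41.033° − 60° = 22.067°.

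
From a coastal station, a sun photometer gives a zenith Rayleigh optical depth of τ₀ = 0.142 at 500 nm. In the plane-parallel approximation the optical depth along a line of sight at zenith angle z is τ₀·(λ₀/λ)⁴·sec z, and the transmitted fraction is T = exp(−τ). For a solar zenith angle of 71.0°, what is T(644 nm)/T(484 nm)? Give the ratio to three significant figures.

1.40

Airmass: sec 71.0° = 3.0716.
τ(644 nm) = 0.142 × (500/644)⁴ × 3.0716 = 0.142 × 0.3634 × 3.0716 = 0.1585.
τ(484 nm) = 0.142 × (500/484)⁴ × 3.0716 = 0.142 × 1.1389 × 3.0716 = 0.4968.
T(644)/T(484) = exp(τ_B − τ_A) = exp(0.3383) = 1.4025.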